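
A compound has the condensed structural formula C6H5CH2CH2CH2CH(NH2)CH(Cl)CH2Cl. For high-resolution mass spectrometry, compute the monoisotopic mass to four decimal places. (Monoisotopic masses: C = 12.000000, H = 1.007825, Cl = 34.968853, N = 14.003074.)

245.0738

Atom tally by fragment:
  C6H5CH2 → C:7 H:7
  CH2 → C:1 H:2
  CH2 → C:1 H:2
  CH(NH2) → C:1 H:3 N:1
  CH(Cl) → C:1 H:1 Cl:1
  CH2Cl → C:1 H:2 Cl:1
Element totals:
  C: 12
  H: 17
  Cl: 2
  N: 1
Molecular formula: C12H17Cl2N.
  M = 12(12.0) + 17(1.007825) + 2(34.968853) + 14.003074
    = 144.000000 + 17.133025 + 69.937706 + 14.003074 = 245.073805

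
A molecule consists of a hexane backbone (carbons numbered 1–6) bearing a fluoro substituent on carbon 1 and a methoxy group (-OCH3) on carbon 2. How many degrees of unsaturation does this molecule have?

0

Atom tally by fragment:
  FCH2 → C:1 H:2 F:1
  CH(OCH3) → C:2 H:4 O:1
  CH2 → C:1 H:2
  CH2 → C:1 H:2
  CH2 → C:1 H:2
  CH3 → C:1 H:3
Element totals:
  C: 7
  H: 15
  F: 1
  O: 1
Molecular formula: C7H15FO.
DoU = (2C + 2 + N − H − X) / 2 = (2·7 + 2 + 0 − 15 − 1) / 2 = 0.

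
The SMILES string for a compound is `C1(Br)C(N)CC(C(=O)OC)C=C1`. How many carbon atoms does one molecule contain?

Atom tally by fragment:
  cyclohexene ring core → C:6 H:10
  (− 3 ring H displaced by substituents)
  + Br → Br:1
  + NH2 → N:1 H:2
  + COOCH3 → C:2 H:3 O:2
Element totals:
  C: 8
  H: 12
  Br: 1
  N: 1
  O: 2

8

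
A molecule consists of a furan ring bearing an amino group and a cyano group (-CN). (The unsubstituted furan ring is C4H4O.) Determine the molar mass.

108.10 g/mol

Atom tally by fragment:
  furan ring core → C:4 H:4 O:1
  (− 2 ring H displaced by substituents)
  + NH2 → N:1 H:2
  + CN → C:1 N:1
Element totals:
  C: 5
  H: 4
  N: 2
  O: 1
Molecular formula: C5H4N2O.
  M = 5(12.011) + 4(1.008) + 2(14.007) + 15.999
    = 60.055 + 4.032 + 28.014 + 15.999 = 108.100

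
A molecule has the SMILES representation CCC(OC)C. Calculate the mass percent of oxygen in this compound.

18.15%

Atom tally by fragment:
  CH3 → C:1 H:3
  CH2 → C:1 H:2
  CH(OCH3) → C:2 H:4 O:1
  CH3 → C:1 H:3
Element totals:
  C: 5
  H: 12
  O: 1
Molecular formula: C5H12O.
Molar mass = 88.150 g/mol.
Mass from O: 1 × 15.999 = 15.999 g/mol.
%O = 15.999 / 88.150 × 100 = 18.15%.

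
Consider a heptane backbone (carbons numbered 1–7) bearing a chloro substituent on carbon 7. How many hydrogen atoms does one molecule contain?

Atom tally by fragment:
  CH3 → C:1 H:3
  CH2 → C:1 H:2
  CH2 → C:1 H:2
  CH2 → C:1 H:2
  CH2 → C:1 H:2
  CH2 → C:1 H:2
  CH2Cl → C:1 H:2 Cl:1
Element totals:
  C: 7
  H: 15
  Cl: 1

15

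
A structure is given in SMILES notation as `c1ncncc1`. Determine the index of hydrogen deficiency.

4

Atom tally by fragment:
  pyrimidine ring core → C:4 H:4 N:2
Element totals:
  C: 4
  H: 4
  N: 2
Molecular formula: C4H4N2.
DoU = (2C + 2 + N − H − X) / 2 = (2·4 + 2 + 2 − 4 − 0) / 2 = 4.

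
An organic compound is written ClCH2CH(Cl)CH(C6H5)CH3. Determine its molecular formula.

C10H12Cl2

Element totals:
  C: 10
  H: 12
  Cl: 2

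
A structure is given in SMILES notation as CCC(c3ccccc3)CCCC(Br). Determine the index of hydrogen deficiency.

Atom tally by fragment:
  CH3 → C:1 H:3
  CH2 → C:1 H:2
  CH(C6H5) → C:7 H:6
  CH2 → C:1 H:2
  CH2 → C:1 H:2
  CH2 → C:1 H:2
  CH2Br → C:1 H:2 Br:1
Element totals:
  C: 13
  H: 19
  Br: 1
Molecular formula: C13H19Br.
DoU = (2C + 2 + N − H − X) / 2 = (2·13 + 2 + 0 − 19 − 1) / 2 = 4.

4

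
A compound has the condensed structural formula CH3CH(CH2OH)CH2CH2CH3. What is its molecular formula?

Atom tally by fragment:
  CH3 → C:1 H:3
  CH(CH2OH) → C:2 H:4 O:1
  CH2 → C:1 H:2
  CH2 → C:1 H:2
  CH3 → C:1 H:3
Element totals:
  C: 6
  H: 14
  O: 1

C6H14O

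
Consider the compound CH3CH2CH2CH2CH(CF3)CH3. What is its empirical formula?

C7H13F3

Atom tally by fragment:
  CH3 → C:1 H:3
  CH2 → C:1 H:2
  CH2 → C:1 H:2
  CH2 → C:1 H:2
  CH(CF3) → C:2 H:1 F:3
  CH3 → C:1 H:3
Element totals:
  C: 7
  H: 13
  F: 3
Molecular formula: C7H13F3.
gcd of subscripts (7, 3, 13) = 1, so the empirical formula equals the molecular formula.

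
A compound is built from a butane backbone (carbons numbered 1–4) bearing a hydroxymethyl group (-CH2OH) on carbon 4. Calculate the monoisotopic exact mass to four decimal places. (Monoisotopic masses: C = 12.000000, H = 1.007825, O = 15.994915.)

88.0888

Atom tally by fragment:
  CH3 → C:1 H:3
  CH2 → C:1 H:2
  CH2 → C:1 H:2
  CH2CH2OH → C:2 H:5 O:1
Element totals:
  C: 5
  H: 12
  O: 1
Molecular formula: C5H12O.
  M = 5(12.0) + 12(1.007825) + 15.994915
    = 60.000000 + 12.093900 + 15.994915 = 88.088815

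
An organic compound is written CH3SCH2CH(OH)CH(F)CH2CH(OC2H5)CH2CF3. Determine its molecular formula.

C10H18F4O2S

Element totals:
  C: 10
  H: 18
  F: 4
  O: 2
  S: 1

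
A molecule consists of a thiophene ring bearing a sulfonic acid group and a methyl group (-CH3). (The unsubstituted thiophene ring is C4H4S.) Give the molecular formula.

Atom tally by fragment:
  thiophene ring core → C:4 H:4 S:1
  (− 2 ring H displaced by substituents)
  + SO3H → S:1 O:3 H:1
  + CH3 → C:1 H:3
Element totals:
  C: 5
  H: 6
  O: 3
  S: 2

C5H6O3S2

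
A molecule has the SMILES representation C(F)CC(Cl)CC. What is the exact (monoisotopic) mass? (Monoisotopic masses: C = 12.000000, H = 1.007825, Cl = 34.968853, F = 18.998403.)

124.0455

Atom tally by fragment:
  FCH2 → C:1 H:2 F:1
  CH2 → C:1 H:2
  CH(Cl) → C:1 H:1 Cl:1
  CH2 → C:1 H:2
  CH3 → C:1 H:3
Element totals:
  C: 5
  H: 10
  Cl: 1
  F: 1
Molecular formula: C5H10ClF.
  M = 5(12.0) + 10(1.007825) + 34.968853 + 18.998403
    = 60.000000 + 10.078250 + 34.968853 + 18.998403 = 124.045506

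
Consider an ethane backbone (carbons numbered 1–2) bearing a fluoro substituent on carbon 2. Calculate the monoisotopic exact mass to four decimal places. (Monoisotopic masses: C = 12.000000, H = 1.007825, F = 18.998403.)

48.0375

Atom tally by fragment:
  CH3 → C:1 H:3
  CH2F → C:1 H:2 F:1
Element totals:
  C: 2
  H: 5
  F: 1
Molecular formula: C2H5F.
  M = 2(12.0) + 5(1.007825) + 18.998403
    = 24.000000 + 5.039125 + 18.998403 = 48.037528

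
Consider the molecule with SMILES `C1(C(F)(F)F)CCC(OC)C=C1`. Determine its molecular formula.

C8H11F3O

Atom tally by fragment:
  cyclohexene ring core → C:6 H:10
  (− 2 ring H displaced by substituents)
  + CF3 → C:1 F:3
  + OCH3 → C:1 H:3 O:1
Element totals:
  C: 8
  H: 11
  F: 3
  O: 1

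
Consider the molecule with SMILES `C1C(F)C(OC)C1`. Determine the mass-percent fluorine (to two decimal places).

Atom tally by fragment:
  cyclobutane ring core → C:4 H:8
  (− 2 ring H displaced by substituents)
  + F → F:1
  + OCH3 → C:1 H:3 O:1
Element totals:
  C: 5
  H: 9
  F: 1
  O: 1
Molecular formula: C5H9FO.
Molar mass = 104.124 g/mol.
Mass from F: 1 × 18.998 = 18.998 g/mol.
%F = 18.998 / 104.124 × 100 = 18.25%.

18.25%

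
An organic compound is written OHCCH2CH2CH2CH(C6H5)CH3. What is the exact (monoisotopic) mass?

Element totals:
  C: 12
  H: 16
  O: 1
Molecular formula: C12H16O.
  M = 12(12.0) + 16(1.007825) + 15.994915
    = 144.000000 + 16.125200 + 15.994915 = 176.120115

176.1201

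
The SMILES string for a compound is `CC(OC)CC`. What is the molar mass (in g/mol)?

88.15 g/mol

Atom tally by fragment:
  CH3 → C:1 H:3
  CH(OCH3) → C:2 H:4 O:1
  CH2 → C:1 H:2
  CH3 → C:1 H:3
Element totals:
  C: 5
  H: 12
  O: 1
Molecular formula: C5H12O.
  M = 5(12.011) + 12(1.008) + 15.999
    = 60.055 + 12.096 + 15.999 = 88.150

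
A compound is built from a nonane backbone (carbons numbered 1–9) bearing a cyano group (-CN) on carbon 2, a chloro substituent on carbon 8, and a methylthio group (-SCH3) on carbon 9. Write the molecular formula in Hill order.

C11H20ClNS

Atom tally by fragment:
  CH3 → C:1 H:3
  CH(CN) → C:2 H:1 N:1
  CH2 → C:1 H:2
  CH2 → C:1 H:2
  CH2 → C:1 H:2
  CH2 → C:1 H:2
  CH2 → C:1 H:2
  CH(Cl) → C:1 H:1 Cl:1
  CH2SCH3 → C:2 H:5 S:1
Element totals:
  C: 11
  H: 20
  Cl: 1
  N: 1
  S: 1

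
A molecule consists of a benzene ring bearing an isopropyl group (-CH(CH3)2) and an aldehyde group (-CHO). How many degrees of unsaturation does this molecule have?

Atom tally by fragment:
  benzene ring core → C:6 H:6
  (− 2 ring H displaced by substituents)
  + CH(CH3)2 → C:3 H:7
  + CHO → C:1 H:1 O:1
Element totals:
  C: 10
  H: 12
  O: 1
Molecular formula: C10H12O.
DoU = (2C + 2 + N − H − X) / 2 = (2·10 + 2 + 0 − 12 − 0) / 2 = 5.

5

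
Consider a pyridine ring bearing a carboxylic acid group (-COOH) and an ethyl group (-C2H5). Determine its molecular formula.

Atom tally by fragment:
  pyridine ring core → C:5 H:5 N:1
  (− 2 ring H displaced by substituents)
  + COOH → C:1 H:1 O:2
  + C2H5 → C:2 H:5
Element totals:
  C: 8
  H: 9
  N: 1
  O: 2

C8H9NO2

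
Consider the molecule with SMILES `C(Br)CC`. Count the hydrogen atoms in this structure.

7

Atom tally by fragment:
  BrCH2 → C:1 H:2 Br:1
  CH2 → C:1 H:2
  CH3 → C:1 H:3
Element totals:
  C: 3
  H: 7
  Br: 1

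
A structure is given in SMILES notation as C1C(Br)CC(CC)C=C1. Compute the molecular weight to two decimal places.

Atom tally by fragment:
  cyclohexene ring core → C:6 H:10
  (− 2 ring H displaced by substituents)
  + Br → Br:1
  + C2H5 → C:2 H:5
Element totals:
  C: 8
  H: 13
  Br: 1
Molecular formula: C8H13Br.
  M = 8(12.011) + 13(1.008) + 79.904
    = 96.088 + 13.104 + 79.904 = 189.096

189.10 g/mol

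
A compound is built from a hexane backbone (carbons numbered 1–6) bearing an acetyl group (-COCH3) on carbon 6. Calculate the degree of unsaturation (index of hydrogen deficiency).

1

Atom tally by fragment:
  CH3 → C:1 H:3
  CH2 → C:1 H:2
  CH2 → C:1 H:2
  CH2 → C:1 H:2
  CH2 → C:1 H:2
  CH2COCH3 → C:3 H:5 O:1
Element totals:
  C: 8
  H: 16
  O: 1
Molecular formula: C8H16O.
DoU = (2C + 2 + N − H − X) / 2 = (2·8 + 2 + 0 − 16 − 0) / 2 = 1.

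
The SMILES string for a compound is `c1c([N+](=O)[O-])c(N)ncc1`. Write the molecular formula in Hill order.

Atom tally by fragment:
  pyridine ring core → C:5 H:5 N:1
  (− 2 ring H displaced by substituents)
  + NO2 → N:1 O:2
  + NH2 → N:1 H:2
Element totals:
  C: 5
  H: 5
  N: 3
  O: 2

C5H5N3O2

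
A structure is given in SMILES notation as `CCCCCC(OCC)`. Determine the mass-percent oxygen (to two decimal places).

Atom tally by fragment:
  CH3 → C:1 H:3
  CH2 → C:1 H:2
  CH2 → C:1 H:2
  CH2 → C:1 H:2
  CH2 → C:1 H:2
  CH2OC2H5 → C:3 H:7 O:1
Element totals:
  C: 8
  H: 18
  O: 1
Molecular formula: C8H18O.
Molar mass = 130.231 g/mol.
Mass from O: 1 × 15.999 = 15.999 g/mol.
%O = 15.999 / 130.231 × 100 = 12.29%.

12.29%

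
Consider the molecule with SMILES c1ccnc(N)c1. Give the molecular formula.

C5H6N2

Atom tally by fragment:
  pyridine ring core → C:5 H:5 N:1
  (− 1 ring H displaced by substituents)
  + NH2 → N:1 H:2
Element totals:
  C: 5
  H: 6
  N: 2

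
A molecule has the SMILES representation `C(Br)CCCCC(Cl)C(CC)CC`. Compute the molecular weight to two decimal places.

Atom tally by fragment:
  BrCH2 → C:1 H:2 Br:1
  CH2 → C:1 H:2
  CH2 → C:1 H:2
  CH2 → C:1 H:2
  CH2 → C:1 H:2
  CH(Cl) → C:1 H:1 Cl:1
  CH(C2H5) → C:3 H:6
  CH2 → C:1 H:2
  CH3 → C:1 H:3
Element totals:
  C: 11
  H: 22
  Br: 1
  Cl: 1
Molecular formula: C11H22BrCl.
  M = 11(12.011) + 22(1.008) + 79.904 + 35.45
    = 132.121 + 22.176 + 79.904 + 35.450 = 269.651

269.65 g/mol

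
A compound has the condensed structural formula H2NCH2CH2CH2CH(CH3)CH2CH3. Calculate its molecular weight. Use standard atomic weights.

Atom tally by fragment:
  H2NCH2 → C:1 H:4 N:1
  CH2 → C:1 H:2
  CH2 → C:1 H:2
  CH(CH3) → C:2 H:4
  CH2 → C:1 H:2
  CH3 → C:1 H:3
Element totals:
  C: 7
  H: 17
  N: 1
Molecular formula: C7H17N.
  M = 7(12.011) + 17(1.008) + 14.007
    = 84.077 + 17.136 + 14.007 = 115.220

115.22 g/mol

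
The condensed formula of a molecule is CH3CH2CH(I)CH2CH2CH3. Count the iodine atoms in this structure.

Atom tally by fragment:
  CH3 → C:1 H:3
  CH2 → C:1 H:2
  CH(I) → C:1 H:1 I:1
  CH2 → C:1 H:2
  CH2 → C:1 H:2
  CH3 → C:1 H:3
Element totals:
  C: 6
  H: 13
  I: 1

1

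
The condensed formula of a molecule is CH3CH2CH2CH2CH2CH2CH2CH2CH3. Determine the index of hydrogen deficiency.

0

Element totals:
  C: 9
  H: 20
Molecular formula: C9H20.
DoU = (2C + 2 + N − H − X) / 2 = (2·9 + 2 + 0 − 20 − 0) / 2 = 0.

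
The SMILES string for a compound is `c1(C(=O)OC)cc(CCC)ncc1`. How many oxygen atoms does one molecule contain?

2

Atom tally by fragment:
  pyridine ring core → C:5 H:5 N:1
  (− 2 ring H displaced by substituents)
  + COOCH3 → C:2 H:3 O:2
  + CH2CH2CH3 → C:3 H:7
Element totals:
  C: 10
  H: 13
  N: 1
  O: 2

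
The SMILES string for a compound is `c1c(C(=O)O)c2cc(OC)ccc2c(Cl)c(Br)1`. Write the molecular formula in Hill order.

C12H8BrClO3

Atom tally by fragment:
  naphthalene ring system core → C:10 H:8
  (− 4 ring H displaced by substituents)
  + COOH → C:1 H:1 O:2
  + OCH3 → C:1 H:3 O:1
  + Cl → Cl:1
  + Br → Br:1
Element totals:
  C: 12
  H: 8
  Br: 1
  Cl: 1
  O: 3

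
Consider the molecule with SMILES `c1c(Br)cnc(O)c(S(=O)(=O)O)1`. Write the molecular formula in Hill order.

C5H4BrNO4S

Atom tally by fragment:
  pyridine ring core → C:5 H:5 N:1
  (− 3 ring H displaced by substituents)
  + Br → Br:1
  + OH → O:1 H:1
  + SO3H → S:1 O:3 H:1
Element totals:
  C: 5
  H: 4
  Br: 1
  N: 1
  O: 4
  S: 1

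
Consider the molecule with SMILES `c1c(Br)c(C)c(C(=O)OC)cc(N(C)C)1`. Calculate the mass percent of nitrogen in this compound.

5.15%

Atom tally by fragment:
  benzene ring core → C:6 H:6
  (− 4 ring H displaced by substituents)
  + Br → Br:1
  + CH3 → C:1 H:3
  + COOCH3 → C:2 H:3 O:2
  + N(CH3)2 → N:1 C:2 H:6
Element totals:
  C: 11
  H: 14
  Br: 1
  N: 1
  O: 2
Molecular formula: C11H14BrNO2.
Molar mass = 272.142 g/mol.
Mass from N: 1 × 14.007 = 14.007 g/mol.
%N = 14.007 / 272.142 × 100 = 5.15%.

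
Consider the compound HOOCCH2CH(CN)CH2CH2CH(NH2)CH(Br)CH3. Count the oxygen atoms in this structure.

Element totals:
  C: 9
  H: 15
  Br: 1
  N: 2
  O: 2

2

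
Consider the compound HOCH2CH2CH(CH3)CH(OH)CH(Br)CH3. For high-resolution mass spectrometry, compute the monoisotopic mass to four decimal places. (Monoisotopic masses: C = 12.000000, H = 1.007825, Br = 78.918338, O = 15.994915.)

Atom tally by fragment:
  HOCH2CH2 → C:2 H:5 O:1
  CH(CH3) → C:2 H:4
  CH(OH) → C:1 H:2 O:1
  CH(Br) → C:1 H:1 Br:1
  CH3 → C:1 H:3
Element totals:
  C: 7
  H: 15
  Br: 1
  O: 2
Molecular formula: C7H15BrO2.
  M = 7(12.0) + 15(1.007825) + 78.918338 + 2(15.994915)
    = 84.000000 + 15.117375 + 78.918338 + 31.989830 = 210.025543

210.0255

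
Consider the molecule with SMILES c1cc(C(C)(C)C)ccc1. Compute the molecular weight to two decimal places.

Atom tally by fragment:
  benzene ring core → C:6 H:6
  (− 1 ring H displaced by substituents)
  + C(CH3)3 → C:4 H:9
Element totals:
  C: 10
  H: 14
Molecular formula: C10H14.
  M = 10(12.011) + 14(1.008)
    = 120.110 + 14.112 = 134.222

134.22 g/mol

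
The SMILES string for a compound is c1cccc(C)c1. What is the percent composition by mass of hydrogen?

Atom tally by fragment:
  benzene ring core → C:6 H:6
  (− 1 ring H displaced by substituents)
  + CH3 → C:1 H:3
Element totals:
  C: 7
  H: 8
Molecular formula: C7H8.
Molar mass = 92.141 g/mol.
Mass from H: 8 × 1.008 = 8.064 g/mol.
%H = 8.064 / 92.141 × 100 = 8.75%.

8.75%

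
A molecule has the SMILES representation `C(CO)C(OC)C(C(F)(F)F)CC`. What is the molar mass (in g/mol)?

Atom tally by fragment:
  HOCH2CH2 → C:2 H:5 O:1
  CH(OCH3) → C:2 H:4 O:1
  CH(CF3) → C:2 H:1 F:3
  CH2 → C:1 H:2
  CH3 → C:1 H:3
Element totals:
  C: 8
  H: 15
  F: 3
  O: 2
Molecular formula: C8H15F3O2.
  M = 8(12.011) + 15(1.008) + 3(18.998) + 2(15.999)
    = 96.088 + 15.120 + 56.994 + 31.998 = 200.200

200.20 g/mol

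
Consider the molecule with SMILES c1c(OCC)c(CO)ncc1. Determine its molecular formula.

Atom tally by fragment:
  pyridine ring core → C:5 H:5 N:1
  (− 2 ring H displaced by substituents)
  + OC2H5 → C:2 H:5 O:1
  + CH2OH → C:1 H:3 O:1
Element totals:
  C: 8
  H: 11
  N: 1
  O: 2

C8H11NO2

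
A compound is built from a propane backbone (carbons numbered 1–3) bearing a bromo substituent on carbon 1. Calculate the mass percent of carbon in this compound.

Atom tally by fragment:
  BrCH2 → C:1 H:2 Br:1
  CH2 → C:1 H:2
  CH3 → C:1 H:3
Element totals:
  C: 3
  H: 7
  Br: 1
Molecular formula: C3H7Br.
Molar mass = 122.993 g/mol.
Mass from C: 3 × 12.011 = 36.033 g/mol.
%C = 36.033 / 122.993 × 100 = 29.30%.

29.30%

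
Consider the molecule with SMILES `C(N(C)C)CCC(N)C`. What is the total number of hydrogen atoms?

Atom tally by fragment:
  (CH3)2NCH2 → C:3 H:8 N:1
  CH2 → C:1 H:2
  CH2 → C:1 H:2
  CH(NH2) → C:1 H:3 N:1
  CH3 → C:1 H:3
Element totals:
  C: 7
  H: 18
  N: 2

18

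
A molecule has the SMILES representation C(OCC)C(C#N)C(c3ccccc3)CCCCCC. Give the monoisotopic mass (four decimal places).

273.2093

Atom tally by fragment:
  C2H5OCH2 → C:3 H:7 O:1
  CH(CN) → C:2 H:1 N:1
  CH(C6H5) → C:7 H:6
  CH2 → C:1 H:2
  CH2 → C:1 H:2
  CH2 → C:1 H:2
  CH2 → C:1 H:2
  CH2 → C:1 H:2
  CH3 → C:1 H:3
Element totals:
  C: 18
  H: 27
  N: 1
  O: 1
Molecular formula: C18H27NO.
  M = 18(12.0) + 27(1.007825) + 14.003074 + 15.994915
    = 216.000000 + 27.211275 + 14.003074 + 15.994915 = 273.209264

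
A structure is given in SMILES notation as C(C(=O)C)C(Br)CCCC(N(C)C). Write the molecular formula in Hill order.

Atom tally by fragment:
  CH3COCH2 → C:3 H:5 O:1
  CH(Br) → C:1 H:1 Br:1
  CH2 → C:1 H:2
  CH2 → C:1 H:2
  CH2 → C:1 H:2
  CH2N(CH3)2 → C:3 H:8 N:1
Element totals:
  C: 10
  H: 20
  Br: 1
  N: 1
  O: 1

C10H20BrNO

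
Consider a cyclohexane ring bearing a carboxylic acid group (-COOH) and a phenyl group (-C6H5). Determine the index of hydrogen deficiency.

Atom tally by fragment:
  cyclohexane ring core → C:6 H:12
  (− 2 ring H displaced by substituents)
  + COOH → C:1 H:1 O:2
  + C6H5 → C:6 H:5
Element totals:
  C: 13
  H: 16
  O: 2
Molecular formula: C13H16O2.
DoU = (2C + 2 + N − H − X) / 2 = (2·13 + 2 + 0 − 16 − 0) / 2 = 6.

6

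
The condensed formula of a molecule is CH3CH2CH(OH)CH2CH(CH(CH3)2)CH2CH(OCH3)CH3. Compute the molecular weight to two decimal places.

Atom tally by fragment:
  CH3 → C:1 H:3
  CH2 → C:1 H:2
  CH(OH) → C:1 H:2 O:1
  CH2 → C:1 H:2
  CH(CH(CH3)2) → C:4 H:8
  CH2 → C:1 H:2
  CH(OCH3) → C:2 H:4 O:1
  CH3 → C:1 H:3
Element totals:
  C: 12
  H: 26
  O: 2
Molecular formula: C12H26O2.
  M = 12(12.011) + 26(1.008) + 2(15.999)
    = 144.132 + 26.208 + 31.998 = 202.338

202.34 g/mol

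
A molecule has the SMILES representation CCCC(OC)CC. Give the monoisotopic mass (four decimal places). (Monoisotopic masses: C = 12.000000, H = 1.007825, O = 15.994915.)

Atom tally by fragment:
  CH3 → C:1 H:3
  CH2 → C:1 H:2
  CH2 → C:1 H:2
  CH(OCH3) → C:2 H:4 O:1
  CH2 → C:1 H:2
  CH3 → C:1 H:3
Element totals:
  C: 7
  H: 16
  O: 1
Molecular formula: C7H16O.
  M = 7(12.0) + 16(1.007825) + 15.994915
    = 84.000000 + 16.125200 + 15.994915 = 116.120115

116.1201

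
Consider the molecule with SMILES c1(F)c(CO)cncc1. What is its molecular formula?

Atom tally by fragment:
  pyridine ring core → C:5 H:5 N:1
  (− 2 ring H displaced by substituents)
  + F → F:1
  + CH2OH → C:1 H:3 O:1
Element totals:
  C: 6
  H: 6
  F: 1
  N: 1
  O: 1

C6H6FNO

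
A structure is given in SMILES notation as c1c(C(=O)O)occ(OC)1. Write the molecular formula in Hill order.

Atom tally by fragment:
  furan ring core → C:4 H:4 O:1
  (− 2 ring H displaced by substituents)
  + COOH → C:1 H:1 O:2
  + OCH3 → C:1 H:3 O:1
Element totals:
  C: 6
  H: 6
  O: 4

C6H6O4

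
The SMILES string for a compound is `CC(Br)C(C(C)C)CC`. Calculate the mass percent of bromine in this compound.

41.37%

Atom tally by fragment:
  CH3 → C:1 H:3
  CH(Br) → C:1 H:1 Br:1
  CH(CH(CH3)2) → C:4 H:8
  CH2 → C:1 H:2
  CH3 → C:1 H:3
Element totals:
  C: 8
  H: 17
  Br: 1
Molecular formula: C8H17Br.
Molar mass = 193.128 g/mol.
Mass from Br: 1 × 79.904 = 79.904 g/mol.
%Br = 79.904 / 193.128 × 100 = 41.37%.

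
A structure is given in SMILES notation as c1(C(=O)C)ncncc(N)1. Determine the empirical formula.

C6H7N3O

Atom tally by fragment:
  pyrimidine ring core → C:4 H:4 N:2
  (− 2 ring H displaced by substituents)
  + COCH3 → C:2 H:3 O:1
  + NH2 → N:1 H:2
Element totals:
  C: 6
  H: 7
  N: 3
  O: 1
Molecular formula: C6H7N3O.
gcd of subscripts (6, 7, 3, 1) = 1, so the empirical formula equals the molecular formula.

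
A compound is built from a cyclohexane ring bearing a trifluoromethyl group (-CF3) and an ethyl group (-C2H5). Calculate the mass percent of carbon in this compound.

59.98%

Atom tally by fragment:
  cyclohexane ring core → C:6 H:12
  (− 2 ring H displaced by substituents)
  + CF3 → C:1 F:3
  + C2H5 → C:2 H:5
Element totals:
  C: 9
  H: 15
  F: 3
Molecular formula: C9H15F3.
Molar mass = 180.213 g/mol.
Mass from C: 9 × 12.011 = 108.099 g/mol.
%C = 108.099 / 180.213 × 100 = 59.98%.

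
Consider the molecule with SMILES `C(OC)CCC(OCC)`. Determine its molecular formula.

Atom tally by fragment:
  CH3OCH2 → C:2 H:5 O:1
  CH2 → C:1 H:2
  CH2 → C:1 H:2
  CH2OC2H5 → C:3 H:7 O:1
Element totals:
  C: 7
  H: 16
  O: 2

C7H16O2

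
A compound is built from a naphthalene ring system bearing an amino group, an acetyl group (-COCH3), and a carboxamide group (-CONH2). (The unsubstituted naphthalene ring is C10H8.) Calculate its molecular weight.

Atom tally by fragment:
  naphthalene ring system core → C:10 H:8
  (− 3 ring H displaced by substituents)
  + NH2 → N:1 H:2
  + COCH3 → C:2 H:3 O:1
  + CONH2 → C:1 H:2 O:1 N:1
Element totals:
  C: 13
  H: 12
  N: 2
  O: 2
Molecular formula: C13H12N2O2.
  M = 13(12.011) + 12(1.008) + 2(14.007) + 2(15.999)
    = 156.143 + 12.096 + 28.014 + 31.998 = 228.251

228.25 g/mol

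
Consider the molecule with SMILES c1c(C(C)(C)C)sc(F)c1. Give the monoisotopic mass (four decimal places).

Atom tally by fragment:
  thiophene ring core → C:4 H:4 S:1
  (− 2 ring H displaced by substituents)
  + C(CH3)3 → C:4 H:9
  + F → F:1
Element totals:
  C: 8
  H: 11
  F: 1
  S: 1
Molecular formula: C8H11FS.
  M = 8(12.0) + 11(1.007825) + 18.998403 + 31.972071
    = 96.000000 + 11.086075 + 18.998403 + 31.972071 = 158.056549

158.0565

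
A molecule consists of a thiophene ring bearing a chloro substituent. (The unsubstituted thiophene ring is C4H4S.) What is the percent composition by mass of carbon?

Atom tally by fragment:
  thiophene ring core → C:4 H:4 S:1
  (− 1 ring H displaced by substituents)
  + Cl → Cl:1
Element totals:
  C: 4
  H: 3
  Cl: 1
  S: 1
Molecular formula: C4H3ClS.
Molar mass = 118.578 g/mol.
Mass from C: 4 × 12.011 = 48.044 g/mol.
%C = 48.044 / 118.578 × 100 = 40.52%.

40.52%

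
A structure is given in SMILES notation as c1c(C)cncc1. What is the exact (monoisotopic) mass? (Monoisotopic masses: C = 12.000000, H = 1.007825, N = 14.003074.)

93.0578

Atom tally by fragment:
  pyridine ring core → C:5 H:5 N:1
  (− 1 ring H displaced by substituents)
  + CH3 → C:1 H:3
Element totals:
  C: 6
  H: 7
  N: 1
Molecular formula: C6H7N.
  M = 6(12.0) + 7(1.007825) + 14.003074
    = 72.000000 + 7.054775 + 14.003074 = 93.057849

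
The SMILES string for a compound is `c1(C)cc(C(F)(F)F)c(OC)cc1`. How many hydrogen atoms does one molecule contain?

Atom tally by fragment:
  benzene ring core → C:6 H:6
  (− 3 ring H displaced by substituents)
  + CH3 → C:1 H:3
  + CF3 → C:1 F:3
  + OCH3 → C:1 H:3 O:1
Element totals:
  C: 9
  H: 9
  F: 3
  O: 1

9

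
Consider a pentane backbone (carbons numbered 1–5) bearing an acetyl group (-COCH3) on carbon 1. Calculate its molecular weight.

114.19 g/mol

Atom tally by fragment:
  CH3COCH2 → C:3 H:5 O:1
  CH2 → C:1 H:2
  CH2 → C:1 H:2
  CH2 → C:1 H:2
  CH3 → C:1 H:3
Element totals:
  C: 7
  H: 14
  O: 1
Molecular formula: C7H14O.
  M = 7(12.011) + 14(1.008) + 15.999
    = 84.077 + 14.112 + 15.999 = 114.188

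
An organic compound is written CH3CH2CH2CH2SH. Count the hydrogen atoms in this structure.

Atom tally by fragment:
  CH3 → C:1 H:3
  CH2 → C:1 H:2
  CH2 → C:1 H:2
  CH2SH → C:1 H:3 S:1
Element totals:
  C: 4
  H: 10
  S: 1

10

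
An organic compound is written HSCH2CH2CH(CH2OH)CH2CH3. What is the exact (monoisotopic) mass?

Element totals:
  C: 6
  H: 14
  O: 1
  S: 1
Molecular formula: C6H14OS.
  M = 6(12.0) + 14(1.007825) + 15.994915 + 31.972071
    = 72.000000 + 14.109550 + 15.994915 + 31.972071 = 134.076536

134.0765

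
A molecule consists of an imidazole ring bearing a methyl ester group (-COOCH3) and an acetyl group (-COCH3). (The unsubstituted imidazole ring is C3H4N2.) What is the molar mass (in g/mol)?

168.15 g/mol

Atom tally by fragment:
  imidazole ring core → C:3 H:4 N:2
  (− 2 ring H displaced by substituents)
  + COOCH3 → C:2 H:3 O:2
  + COCH3 → C:2 H:3 O:1
Element totals:
  C: 7
  H: 8
  N: 2
  O: 3
Molecular formula: C7H8N2O3.
  M = 7(12.011) + 8(1.008) + 2(14.007) + 3(15.999)
    = 84.077 + 8.064 + 28.014 + 47.997 = 168.152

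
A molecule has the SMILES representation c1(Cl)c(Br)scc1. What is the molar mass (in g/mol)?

Atom tally by fragment:
  thiophene ring core → C:4 H:4 S:1
  (− 2 ring H displaced by substituents)
  + Cl → Cl:1
  + Br → Br:1
Element totals:
  C: 4
  H: 2
  Br: 1
  Cl: 1
  S: 1
Molecular formula: C4H2BrClS.
  M = 4(12.011) + 2(1.008) + 79.904 + 35.45 + 32.06
    = 48.044 + 2.016 + 79.904 + 35.450 + 32.060 = 197.474

197.47 g/mol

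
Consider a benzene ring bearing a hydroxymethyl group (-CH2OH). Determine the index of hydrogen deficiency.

Atom tally by fragment:
  benzene ring core → C:6 H:6
  (− 1 ring H displaced by substituents)
  + CH2OH → C:1 H:3 O:1
Element totals:
  C: 7
  H: 8
  O: 1
Molecular formula: C7H8O.
DoU = (2C + 2 + N − H − X) / 2 = (2·7 + 2 + 0 − 8 − 0) / 2 = 4.

4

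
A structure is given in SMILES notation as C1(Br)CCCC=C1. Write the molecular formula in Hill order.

C6H9Br

Atom tally by fragment:
  cyclohexene ring core → C:6 H:10
  (− 1 ring H displaced by substituents)
  + Br → Br:1
Element totals:
  C: 6
  H: 9
  Br: 1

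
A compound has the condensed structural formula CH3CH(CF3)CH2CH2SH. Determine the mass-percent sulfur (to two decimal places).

20.27%

Atom tally by fragment:
  CH3 → C:1 H:3
  CH(CF3) → C:2 H:1 F:3
  CH2 → C:1 H:2
  CH2SH → C:1 H:3 S:1
Element totals:
  C: 5
  H: 9
  F: 3
  S: 1
Molecular formula: C5H9F3S.
Molar mass = 158.181 g/mol.
Mass from S: 1 × 32.06 = 32.060 g/mol.
%S = 32.060 / 158.181 × 100 = 20.27%.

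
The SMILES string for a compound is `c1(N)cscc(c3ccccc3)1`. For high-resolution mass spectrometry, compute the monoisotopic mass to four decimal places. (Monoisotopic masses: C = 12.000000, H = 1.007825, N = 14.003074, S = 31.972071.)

Atom tally by fragment:
  thiophene ring core → C:4 H:4 S:1
  (− 2 ring H displaced by substituents)
  + NH2 → N:1 H:2
  + C6H5 → C:6 H:5
Element totals:
  C: 10
  H: 9
  N: 1
  S: 1
Molecular formula: C10H9NS.
  M = 10(12.0) + 9(1.007825) + 14.003074 + 31.972071
    = 120.000000 + 9.070425 + 14.003074 + 31.972071 = 175.045570

175.0456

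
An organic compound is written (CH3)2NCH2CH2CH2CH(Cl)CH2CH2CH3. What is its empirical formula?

Atom tally by fragment:
  (CH3)2NCH2 → C:3 H:8 N:1
  CH2 → C:1 H:2
  CH2 → C:1 H:2
  CH(Cl) → C:1 H:1 Cl:1
  CH2 → C:1 H:2
  CH2 → C:1 H:2
  CH3 → C:1 H:3
Element totals:
  C: 9
  H: 20
  Cl: 1
  N: 1
Molecular formula: C9H20ClN.
gcd of subscripts (9, 1, 20, 1) = 1, so the empirical formula equals the molecular formula.

C9H20ClN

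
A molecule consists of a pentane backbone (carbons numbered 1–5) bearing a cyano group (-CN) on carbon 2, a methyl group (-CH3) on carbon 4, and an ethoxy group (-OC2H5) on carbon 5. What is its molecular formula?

C9H17NO

Atom tally by fragment:
  CH3 → C:1 H:3
  CH(CN) → C:2 H:1 N:1
  CH2 → C:1 H:2
  CH(CH3) → C:2 H:4
  CH2OC2H5 → C:3 H:7 O:1
Element totals:
  C: 9
  H: 17
  N: 1
  O: 1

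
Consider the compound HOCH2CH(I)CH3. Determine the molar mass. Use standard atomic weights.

185.99 g/mol

Element totals:
  C: 3
  H: 7
  I: 1
  O: 1
Molecular formula: C3H7IO.
  M = 3(12.011) + 7(1.008) + 126.904 + 15.999
    = 36.033 + 7.056 + 126.904 + 15.999 = 185.992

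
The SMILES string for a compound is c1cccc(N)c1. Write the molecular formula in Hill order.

C6H7N

Atom tally by fragment:
  benzene ring core → C:6 H:6
  (− 1 ring H displaced by substituents)
  + NH2 → N:1 H:2
Element totals:
  C: 6
  H: 7
  N: 1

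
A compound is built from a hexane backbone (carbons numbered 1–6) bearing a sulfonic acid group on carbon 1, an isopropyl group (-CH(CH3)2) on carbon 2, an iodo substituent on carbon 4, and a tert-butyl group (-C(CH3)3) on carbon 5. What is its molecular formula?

Atom tally by fragment:
  HO3SCH2 → C:1 H:3 S:1 O:3
  CH(CH(CH3)2) → C:4 H:8
  CH2 → C:1 H:2
  CH(I) → C:1 H:1 I:1
  CH(C(CH3)3) → C:5 H:10
  CH3 → C:1 H:3
Element totals:
  C: 13
  H: 27
  I: 1
  O: 3
  S: 1

C13H27IO3S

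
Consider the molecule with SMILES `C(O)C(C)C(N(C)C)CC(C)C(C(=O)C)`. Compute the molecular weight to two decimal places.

Atom tally by fragment:
  HOCH2 → C:1 H:3 O:1
  CH(CH3) → C:2 H:4
  CH(N(CH3)2) → C:3 H:7 N:1
  CH2 → C:1 H:2
  CH(CH3) → C:2 H:4
  CH2COCH3 → C:3 H:5 O:1
Element totals:
  C: 12
  H: 25
  N: 1
  O: 2
Molecular formula: C12H25NO2.
  M = 12(12.011) + 25(1.008) + 14.007 + 2(15.999)
    = 144.132 + 25.200 + 14.007 + 31.998 = 215.337

215.34 g/mol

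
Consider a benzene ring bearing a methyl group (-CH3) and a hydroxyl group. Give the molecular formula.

Atom tally by fragment:
  benzene ring core → C:6 H:6
  (− 2 ring H displaced by substituents)
  + CH3 → C:1 H:3
  + OH → O:1 H:1
Element totals:
  C: 7
  H: 8
  O: 1

C7H8O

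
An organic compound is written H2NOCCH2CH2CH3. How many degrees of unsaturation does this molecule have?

Atom tally by fragment:
  H2NOCCH2 → C:2 H:4 O:1 N:1
  CH2 → C:1 H:2
  CH3 → C:1 H:3
Element totals:
  C: 4
  H: 9
  N: 1
  O: 1
Molecular formula: C4H9NO.
DoU = (2C + 2 + N − H − X) / 2 = (2·4 + 2 + 1 − 9 − 0) / 2 = 1.

1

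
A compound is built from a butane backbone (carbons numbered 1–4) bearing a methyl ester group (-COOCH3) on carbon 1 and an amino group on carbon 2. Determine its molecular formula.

Atom tally by fragment:
  CH3OOCCH2 → C:3 H:5 O:2
  CH(NH2) → C:1 H:3 N:1
  CH2 → C:1 H:2
  CH3 → C:1 H:3
Element totals:
  C: 6
  H: 13
  N: 1
  O: 2

C6H13NO2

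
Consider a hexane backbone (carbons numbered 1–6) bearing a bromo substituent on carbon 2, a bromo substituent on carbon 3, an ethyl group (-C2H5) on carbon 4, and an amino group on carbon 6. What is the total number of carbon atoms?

8

Atom tally by fragment:
  CH3 → C:1 H:3
  CH(Br) → C:1 H:1 Br:1
  CH(Br) → C:1 H:1 Br:1
  CH(C2H5) → C:3 H:6
  CH2 → C:1 H:2
  CH2NH2 → C:1 H:4 N:1
Element totals:
  C: 8
  H: 17
  Br: 2
  N: 1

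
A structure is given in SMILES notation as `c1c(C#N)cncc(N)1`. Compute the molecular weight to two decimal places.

Atom tally by fragment:
  pyridine ring core → C:5 H:5 N:1
  (− 2 ring H displaced by substituents)
  + CN → C:1 N:1
  + NH2 → N:1 H:2
Element totals:
  C: 6
  H: 5
  N: 3
Molecular formula: C6H5N3.
  M = 6(12.011) + 5(1.008) + 3(14.007)
    = 72.066 + 5.040 + 42.021 = 119.127

119.13 g/mol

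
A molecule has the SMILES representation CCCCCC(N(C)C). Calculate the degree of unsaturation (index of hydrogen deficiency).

Atom tally by fragment:
  CH3 → C:1 H:3
  CH2 → C:1 H:2
  CH2 → C:1 H:2
  CH2 → C:1 H:2
  CH2 → C:1 H:2
  CH2N(CH3)2 → C:3 H:8 N:1
Element totals:
  C: 8
  H: 19
  N: 1
Molecular formula: C8H19N.
DoU = (2C + 2 + N − H − X) / 2 = (2·8 + 2 + 1 − 19 − 0) / 2 = 0.

0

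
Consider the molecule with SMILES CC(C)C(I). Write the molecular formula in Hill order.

C4H9I

Atom tally by fragment:
  CH3 → C:1 H:3
  CH(CH3) → C:2 H:4
  CH2I → C:1 H:2 I:1
Element totals:
  C: 4
  H: 9
  I: 1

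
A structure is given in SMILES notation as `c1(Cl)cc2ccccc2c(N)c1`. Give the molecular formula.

C10H8ClN

Atom tally by fragment:
  naphthalene ring system core → C:10 H:8
  (− 2 ring H displaced by substituents)
  + Cl → Cl:1
  + NH2 → N:1 H:2
Element totals:
  C: 10
  H: 8
  Cl: 1
  N: 1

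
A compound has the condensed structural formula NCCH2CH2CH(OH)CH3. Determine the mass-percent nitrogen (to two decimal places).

Atom tally by fragment:
  NCCH2 → C:2 H:2 N:1
  CH2 → C:1 H:2
  CH(OH) → C:1 H:2 O:1
  CH3 → C:1 H:3
Element totals:
  C: 5
  H: 9
  N: 1
  O: 1
Molecular formula: C5H9NO.
Molar mass = 99.133 g/mol.
Mass from N: 1 × 14.007 = 14.007 g/mol.
%N = 14.007 / 99.133 × 100 = 14.13%.

14.13%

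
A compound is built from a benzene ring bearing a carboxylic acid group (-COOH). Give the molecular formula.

C7H6O2

Atom tally by fragment:
  benzene ring core → C:6 H:6
  (− 1 ring H displaced by substituents)
  + COOH → C:1 H:1 O:2
Element totals:
  C: 7
  H: 6
  O: 2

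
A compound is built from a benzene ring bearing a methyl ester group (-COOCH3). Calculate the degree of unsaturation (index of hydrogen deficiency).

5

Atom tally by fragment:
  benzene ring core → C:6 H:6
  (− 1 ring H displaced by substituents)
  + COOCH3 → C:2 H:3 O:2
Element totals:
  C: 8
  H: 8
  O: 2
Molecular formula: C8H8O2.
DoU = (2C + 2 + N − H − X) / 2 = (2·8 + 2 + 0 − 8 − 0) / 2 = 5.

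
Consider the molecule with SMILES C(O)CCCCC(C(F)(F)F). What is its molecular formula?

Atom tally by fragment:
  HOCH2 → C:1 H:3 O:1
  CH2 → C:1 H:2
  CH2 → C:1 H:2
  CH2 → C:1 H:2
  CH2 → C:1 H:2
  CH2CF3 → C:2 H:2 F:3
Element totals:
  C: 7
  H: 13
  F: 3
  O: 1

C7H13F3O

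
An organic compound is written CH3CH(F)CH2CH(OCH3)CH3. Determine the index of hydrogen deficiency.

Atom tally by fragment:
  CH3 → C:1 H:3
  CH(F) → C:1 H:1 F:1
  CH2 → C:1 H:2
  CH(OCH3) → C:2 H:4 O:1
  CH3 → C:1 H:3
Element totals:
  C: 6
  H: 13
  F: 1
  O: 1
Molecular formula: C6H13FO.
DoU = (2C + 2 + N − H − X) / 2 = (2·6 + 2 + 0 − 13 − 1) / 2 = 0.

0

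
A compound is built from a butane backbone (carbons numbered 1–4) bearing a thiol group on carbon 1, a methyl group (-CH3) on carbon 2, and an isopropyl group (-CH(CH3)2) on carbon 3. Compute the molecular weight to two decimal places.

146.29 g/mol

Atom tally by fragment:
  HSCH2 → C:1 H:3 S:1
  CH(CH3) → C:2 H:4
  CH(CH(CH3)2) → C:4 H:8
  CH3 → C:1 H:3
Element totals:
  C: 8
  H: 18
  S: 1
Molecular formula: C8H18S.
  M = 8(12.011) + 18(1.008) + 32.06
    = 96.088 + 18.144 + 32.060 = 146.292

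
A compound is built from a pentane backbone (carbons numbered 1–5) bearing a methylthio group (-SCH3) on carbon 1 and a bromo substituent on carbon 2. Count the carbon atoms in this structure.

6

Atom tally by fragment:
  CH3SCH2 → C:2 H:5 S:1
  CH(Br) → C:1 H:1 Br:1
  CH2 → C:1 H:2
  CH2 → C:1 H:2
  CH3 → C:1 H:3
Element totals:
  C: 6
  H: 13
  Br: 1
  S: 1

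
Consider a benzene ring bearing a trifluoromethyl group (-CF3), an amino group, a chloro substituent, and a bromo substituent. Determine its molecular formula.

Atom tally by fragment:
  benzene ring core → C:6 H:6
  (− 4 ring H displaced by substituents)
  + CF3 → C:1 F:3
  + NH2 → N:1 H:2
  + Cl → Cl:1
  + Br → Br:1
Element totals:
  C: 7
  H: 4
  Br: 1
  Cl: 1
  F: 3
  N: 1

C7H4BrClF3N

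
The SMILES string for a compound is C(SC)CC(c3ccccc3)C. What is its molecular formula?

Atom tally by fragment:
  CH3SCH2 → C:2 H:5 S:1
  CH2 → C:1 H:2
  CH(C6H5) → C:7 H:6
  CH3 → C:1 H:3
Element totals:
  C: 11
  H: 16
  S: 1

C11H16S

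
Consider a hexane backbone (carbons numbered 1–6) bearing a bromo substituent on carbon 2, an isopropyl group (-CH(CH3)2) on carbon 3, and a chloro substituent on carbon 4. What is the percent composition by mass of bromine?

33.07%

Atom tally by fragment:
  CH3 → C:1 H:3
  CH(Br) → C:1 H:1 Br:1
  CH(CH(CH3)2) → C:4 H:8
  CH(Cl) → C:1 H:1 Cl:1
  CH2 → C:1 H:2
  CH3 → C:1 H:3
Element totals:
  C: 9
  H: 18
  Br: 1
  Cl: 1
Molecular formula: C9H18BrCl.
Molar mass = 241.597 g/mol.
Mass from Br: 1 × 79.904 = 79.904 g/mol.
%Br = 79.904 / 241.597 × 100 = 33.07%.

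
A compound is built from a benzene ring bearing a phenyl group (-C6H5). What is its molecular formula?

Atom tally by fragment:
  benzene ring core → C:6 H:6
  (− 1 ring H displaced by substituents)
  + C6H5 → C:6 H:5
Element totals:
  C: 12
  H: 10

C12H10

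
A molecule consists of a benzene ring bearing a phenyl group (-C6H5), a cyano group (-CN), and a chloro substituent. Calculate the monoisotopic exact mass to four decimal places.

Atom tally by fragment:
  benzene ring core → C:6 H:6
  (− 3 ring H displaced by substituents)
  + C6H5 → C:6 H:5
  + CN → C:1 N:1
  + Cl → Cl:1
Element totals:
  C: 13
  H: 8
  Cl: 1
  N: 1
Molecular formula: C13H8ClN.
  M = 13(12.0) + 8(1.007825) + 34.968853 + 14.003074
    = 156.000000 + 8.062600 + 34.968853 + 14.003074 = 213.034527

213.0345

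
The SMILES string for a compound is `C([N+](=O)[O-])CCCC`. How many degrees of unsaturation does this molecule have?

Atom tally by fragment:
  O2NCH2 → C:1 H:2 N:1 O:2
  CH2 → C:1 H:2
  CH2 → C:1 H:2
  CH2 → C:1 H:2
  CH3 → C:1 H:3
Element totals:
  C: 5
  H: 11
  N: 1
  O: 2
Molecular formula: C5H11NO2.
DoU = (2C + 2 + N − H − X) / 2 = (2·5 + 2 + 1 − 11 − 0) / 2 = 1.

1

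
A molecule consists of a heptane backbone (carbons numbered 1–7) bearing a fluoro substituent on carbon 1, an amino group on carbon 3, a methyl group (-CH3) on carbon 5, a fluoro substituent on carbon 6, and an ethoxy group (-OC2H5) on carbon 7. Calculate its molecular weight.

Atom tally by fragment:
  FCH2 → C:1 H:2 F:1
  CH2 → C:1 H:2
  CH(NH2) → C:1 H:3 N:1
  CH2 → C:1 H:2
  CH(CH3) → C:2 H:4
  CH(F) → C:1 H:1 F:1
  CH2OC2H5 → C:3 H:7 O:1
Element totals:
  C: 10
  H: 21
  F: 2
  N: 1
  O: 1
Molecular formula: C10H21F2NO.
  M = 10(12.011) + 21(1.008) + 2(18.998) + 14.007 + 15.999
    = 120.110 + 21.168 + 37.996 + 14.007 + 15.999 = 209.280

209.28 g/mol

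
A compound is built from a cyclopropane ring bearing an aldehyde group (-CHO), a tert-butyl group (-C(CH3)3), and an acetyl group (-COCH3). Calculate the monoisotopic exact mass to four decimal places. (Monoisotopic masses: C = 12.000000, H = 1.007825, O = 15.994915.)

Atom tally by fragment:
  cyclopropane ring core → C:3 H:6
  (− 3 ring H displaced by substituents)
  + CHO → C:1 H:1 O:1
  + C(CH3)3 → C:4 H:9
  + COCH3 → C:2 H:3 O:1
Element totals:
  C: 10
  H: 16
  O: 2
Molecular formula: C10H16O2.
  M = 10(12.0) + 16(1.007825) + 2(15.994915)
    = 120.000000 + 16.125200 + 31.989830 = 168.115030

168.1150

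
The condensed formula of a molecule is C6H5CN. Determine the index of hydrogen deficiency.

Element totals:
  C: 7
  H: 5
  N: 1
Molecular formula: C7H5N.
DoU = (2C + 2 + N − H − X) / 2 = (2·7 + 2 + 1 − 5 − 0) / 2 = 6.

6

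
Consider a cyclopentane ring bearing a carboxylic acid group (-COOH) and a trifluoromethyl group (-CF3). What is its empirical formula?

Atom tally by fragment:
  cyclopentane ring core → C:5 H:10
  (− 2 ring H displaced by substituents)
  + COOH → C:1 H:1 O:2
  + CF3 → C:1 F:3
Element totals:
  C: 7
  H: 9
  F: 3
  O: 2
Molecular formula: C7H9F3O2.
gcd of subscripts (7, 3, 9, 2) = 1, so the empirical formula equals the molecular formula.

C7H9F3O2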